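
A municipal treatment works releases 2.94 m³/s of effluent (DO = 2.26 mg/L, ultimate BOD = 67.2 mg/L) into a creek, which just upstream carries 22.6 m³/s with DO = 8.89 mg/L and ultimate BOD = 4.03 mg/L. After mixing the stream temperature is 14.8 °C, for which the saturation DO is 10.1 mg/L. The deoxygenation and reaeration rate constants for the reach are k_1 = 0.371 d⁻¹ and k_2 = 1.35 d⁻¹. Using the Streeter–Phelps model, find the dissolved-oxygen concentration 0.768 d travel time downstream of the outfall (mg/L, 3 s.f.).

DO ≈ 7.70 mg/L

Mixed DO = (22.6×8.89 + 2.94×2.26)/(22.6+2.94) = 207.6/25.54 = 8.127 mg/L.
Mixed L₀ = (22.6×4.03 + 2.94×67.2)/(25.54) = 288.6/25.54 = 11.30 mg/L.
Initial deficit D₀ = C_s − DO₀ = 10.1 − 8.127 = 1.973 mg/L.
D(0.768) = [0.371×11.30/(1.35−0.371)](e^(−0.371×0.768) − e^(−1.35×0.768)) + 1.973 e^(−1.35×0.768)
= 4.283 × (0.7521 − 0.3546) + 1.973 × 0.3546 = 2.402 mg/L.
DO = 10.1 − 2.402 = 7.698 mg/L.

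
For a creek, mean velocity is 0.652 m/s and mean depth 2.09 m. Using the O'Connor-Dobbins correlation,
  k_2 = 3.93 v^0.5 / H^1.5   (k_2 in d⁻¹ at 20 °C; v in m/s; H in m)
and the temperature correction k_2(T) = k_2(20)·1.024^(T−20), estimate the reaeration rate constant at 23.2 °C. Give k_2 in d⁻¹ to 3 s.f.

k_2(20) = 3.93 × 0.652^0.5 / 2.09^1.5 = 3.93 × 0.8075 / 3.021 = 1.050 d⁻¹.
k_2(23.2) = 1.050 × 1.024^(23.2−20) = 1.050 × 1.079 = 1.133 d⁻¹.

k_2 ≈ 1.13 d⁻¹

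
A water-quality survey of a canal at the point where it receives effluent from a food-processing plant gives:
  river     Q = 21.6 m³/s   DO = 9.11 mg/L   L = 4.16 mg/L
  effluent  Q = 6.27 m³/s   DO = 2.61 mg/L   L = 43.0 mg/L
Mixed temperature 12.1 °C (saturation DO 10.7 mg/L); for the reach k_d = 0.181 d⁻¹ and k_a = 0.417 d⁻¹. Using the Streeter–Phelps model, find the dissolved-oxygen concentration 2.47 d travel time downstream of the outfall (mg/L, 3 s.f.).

DO ≈ 6.82 mg/L

Mixed DO = (21.6×9.11 + 6.27×2.61)/(21.6+6.27) = 213.1/27.87 = 7.648 mg/L.
Mixed L₀ = (21.6×4.16 + 6.27×43.0)/(27.87) = 359.5/27.87 = 12.90 mg/L.
Initial deficit D₀ = C_s − DO₀ = 10.7 − 7.648 = 3.052 mg/L.
D(2.47) = [0.181×12.90/(0.417−0.181)](e^(−0.181×2.47) − e^(−0.417×2.47)) + 3.052 e^(−0.417×2.47)
= 9.892 × (0.6395 − 0.3570) + 3.052 × 0.3570 = 3.884 mg/L.
DO = 10.7 − 3.884 = 6.816 mg/L.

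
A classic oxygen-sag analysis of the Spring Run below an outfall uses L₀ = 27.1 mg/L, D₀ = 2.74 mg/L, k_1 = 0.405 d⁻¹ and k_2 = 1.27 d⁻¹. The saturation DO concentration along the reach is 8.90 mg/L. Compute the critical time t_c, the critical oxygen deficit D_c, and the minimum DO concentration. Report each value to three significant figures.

t_c ≈ 1.04 d; D_c ≈ 5.67 mg/L; min DO ≈ 3.23 mg/L

t_c = [1/(k_2−k_1)] ln[(k_2/k_1)(1 − D₀(k_2−k_1)/(k_1 L₀))]
= [1/(1.27−0.405)] ln[(1.27/0.405)(1 − 2.74×0.8650/(0.405×27.1))]
= (1/0.8650) ln[3.136 × 0.7841] = 1.156 × ln(2.459) = 1.156 × 0.8996 = 1.040 d.
D_c = (k_1/k_2) L₀ e^(−k_1 t_c) = (0.405/1.27) × 27.1 × e^(−0.405×1.040) = 0.3189 × 27.1 × 0.6563 = 5.671 mg/L.
Minimum DO = C_s − D_c = 8.90 − 5.671 = 3.229 mg/L.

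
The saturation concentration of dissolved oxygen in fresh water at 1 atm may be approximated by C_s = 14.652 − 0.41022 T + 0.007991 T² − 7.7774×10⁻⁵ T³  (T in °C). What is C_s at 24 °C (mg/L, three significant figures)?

C_s ≈ 8.33 mg/L

C_s = 14.652 − 0.41022×24 + 0.007991×24² − 7.7774×10⁻⁵×24³ = 8.334 mg/L.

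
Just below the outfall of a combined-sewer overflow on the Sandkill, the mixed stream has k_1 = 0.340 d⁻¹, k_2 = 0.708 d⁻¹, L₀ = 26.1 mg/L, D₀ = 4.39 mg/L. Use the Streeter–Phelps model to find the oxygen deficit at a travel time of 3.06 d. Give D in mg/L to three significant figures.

D ≈ 6.26 mg/L

k_1 L₀/(k_2−k_1) = 0.340×26.1/(0.708−0.340) = 8.874/0.3680 = 24.11 mg/L.
e^(−k_1 t) = e^(−0.340×3.060) = 0.3533; e^(−k_2 t) = e^(−0.708×3.060) = 0.1146.
D = 24.11 × (0.3533 − 0.1146) + 4.39 × 0.1146 = 5.757 + 0.5030 = 6.260 mg/L.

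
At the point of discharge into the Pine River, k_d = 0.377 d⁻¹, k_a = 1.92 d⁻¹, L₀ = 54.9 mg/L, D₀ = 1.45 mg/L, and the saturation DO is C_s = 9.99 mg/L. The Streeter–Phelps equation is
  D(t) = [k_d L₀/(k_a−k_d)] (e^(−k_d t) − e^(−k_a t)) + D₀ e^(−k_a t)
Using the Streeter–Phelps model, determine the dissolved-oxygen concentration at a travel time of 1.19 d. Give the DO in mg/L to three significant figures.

k_d L₀/(k_a−k_d) = 0.377×54.9/(1.92−0.377) = 20.70/1.543 = 13.41 mg/L.
e^(−k_d t) = e^(−0.377×1.190) = 0.6385; e^(−k_a t) = e^(−1.92×1.190) = 0.1018.
D = 13.41 × (0.6385 − 0.1018) + 1.45 × 0.1018 = 7.199 + 0.1476 = 7.347 mg/L.
DO = C_s − D = 9.99 − 7.347 = 2.643 mg/L.

DO ≈ 2.64 mg/L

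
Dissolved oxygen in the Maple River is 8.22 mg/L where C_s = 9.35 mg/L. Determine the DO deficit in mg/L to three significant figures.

D = C_s − C = 9.35 − 8.22 = 1.13 mg/L.

D ≈ 1.13 mg/L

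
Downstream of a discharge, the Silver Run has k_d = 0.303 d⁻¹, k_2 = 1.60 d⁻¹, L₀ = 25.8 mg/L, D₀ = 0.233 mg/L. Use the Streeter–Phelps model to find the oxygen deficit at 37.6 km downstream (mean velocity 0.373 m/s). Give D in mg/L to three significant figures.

Travel time t = x/v = 37.6 km / (0.373 m/s) = 37600 m / 0.373 m/s = 100800 s = 1.167 d.
k_d L₀/(k_2−k_d) = 0.303×25.8/(1.60−0.303) = 7.817/1.297 = 6.027 mg/L.
e^(−k_d t) = e^(−0.303×1.167) = 0.7022; e^(−k_2 t) = e^(−1.60×1.167) = 0.1546.
D = 6.027 × (0.7022 − 0.1546) + 0.233 × 0.1546 = 3.300 + 0.03603 = 3.337 mg/L.

D ≈ 3.34 mg/L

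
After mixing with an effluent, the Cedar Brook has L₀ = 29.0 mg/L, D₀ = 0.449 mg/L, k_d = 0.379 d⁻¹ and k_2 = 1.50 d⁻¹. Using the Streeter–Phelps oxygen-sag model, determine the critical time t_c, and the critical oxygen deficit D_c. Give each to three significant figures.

With k_2/k_d = 3.958 and 1 − D₀(k_2−k_d)/(k_d L₀) = 0.9542,
t_c = ln(3.958 × 0.9542) / (1.50 − 0.379) = ln(3.777) / 1.121 = 1.329/1.121 = 1.185 d.
L(t_c) = L₀ e^(−k_d t_c) = 29.0 × 0.6381 = 18.50 mg/L, and at the critical point k_2 D_c = k_d L, so D_c = (0.379/1.50) × 18.50 = 4.676 mg/L.

t_c ≈ 1.19 d; D_c ≈ 4.68 mg/L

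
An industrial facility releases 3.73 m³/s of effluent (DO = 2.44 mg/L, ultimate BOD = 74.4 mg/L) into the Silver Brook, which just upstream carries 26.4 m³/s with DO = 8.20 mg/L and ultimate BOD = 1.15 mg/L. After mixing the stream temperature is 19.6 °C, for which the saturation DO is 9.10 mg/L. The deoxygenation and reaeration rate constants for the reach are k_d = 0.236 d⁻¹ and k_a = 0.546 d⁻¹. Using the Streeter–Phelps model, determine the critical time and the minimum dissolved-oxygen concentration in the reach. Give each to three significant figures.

Mixed DO = (26.4×8.20 + 3.73×2.44)/(26.4+3.73) = 225.6/30.13 = 7.487 mg/L.
Mixed L₀ = (26.4×1.15 + 3.73×74.4)/(30.13) = 307.9/30.13 = 10.22 mg/L.
Initial deficit D₀ = C_s − DO₀ = 9.10 − 7.487 = 1.613 mg/L.
t_c = (1/0.3100) ln[(0.546/0.236)(1 − 1.613×0.3100/(0.236×10.22))] = 3.226 × ln(1.834) = 1.956 d.
D_c = (0.236/0.546) × 10.22 × e^(−0.236×1.956) = 0.4322 × 10.22 × 0.6302 = 2.784 mg/L.
Minimum DO = 9.10 − 2.784 = 6.316 mg/L.

t_c ≈ 1.96 d; minimum DO ≈ 6.32 mg/L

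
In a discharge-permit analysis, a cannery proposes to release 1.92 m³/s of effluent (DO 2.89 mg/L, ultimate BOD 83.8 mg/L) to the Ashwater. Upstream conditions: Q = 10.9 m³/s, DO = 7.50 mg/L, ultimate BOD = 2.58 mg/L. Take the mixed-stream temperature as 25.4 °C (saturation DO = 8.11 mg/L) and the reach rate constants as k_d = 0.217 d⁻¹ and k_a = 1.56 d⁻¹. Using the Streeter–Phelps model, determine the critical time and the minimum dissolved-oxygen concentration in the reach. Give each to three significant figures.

t_c ≈ 0.881 d; minimum DO ≈ 6.42 mg/L

Mixed DO = (10.9×7.50 + 1.92×2.89)/(10.9+1.92) = 87.30/12.82 = 6.810 mg/L.
Mixed L₀ = (10.9×2.58 + 1.92×83.8)/(12.82) = 189.0/12.82 = 14.74 mg/L.
Initial deficit D₀ = C_s − DO₀ = 8.11 − 6.810 = 1.300 mg/L.
t_c = (1/1.343) ln[(1.56/0.217)(1 − 1.300×1.343/(0.217×14.74))] = 0.7446 × ln(3.265) = 0.8810 d.
D_c = (0.217/1.56) × 14.74 × e^(−0.217×0.8810) = 0.1391 × 14.74 × 0.8260 = 1.694 mg/L.
Minimum DO = 8.11 − 1.694 = 6.416 mg/L.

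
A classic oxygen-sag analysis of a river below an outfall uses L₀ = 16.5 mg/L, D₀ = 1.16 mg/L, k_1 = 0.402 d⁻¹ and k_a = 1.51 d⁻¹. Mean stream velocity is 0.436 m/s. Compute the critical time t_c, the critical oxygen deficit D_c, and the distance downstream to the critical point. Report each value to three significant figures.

With k_a/k_1 = 3.756 and 1 − D₀(k_a−k_1)/(k_1 L₀) = 0.8062,
t_c = ln(3.756 × 0.8062) / (1.51 − 0.402) = ln(3.028) / 1.108 = 1.108/1.108 = 1.000 d.
D_c = (k_1/k_a) L₀ e^(−k_1 t_c) = (0.402/1.51) × 16.5 × e^(−0.402×1.000) = 0.2662 × 16.5 × 0.6690 = 2.939 mg/L.
x_c = v t_c = 0.436 m/s × 1.000 d × 86400 s/d = 37670 m ≈ 37.7 km.

t_c ≈ 1.00 d; D_c ≈ 2.94 mg/L; x_c ≈ 37.7 km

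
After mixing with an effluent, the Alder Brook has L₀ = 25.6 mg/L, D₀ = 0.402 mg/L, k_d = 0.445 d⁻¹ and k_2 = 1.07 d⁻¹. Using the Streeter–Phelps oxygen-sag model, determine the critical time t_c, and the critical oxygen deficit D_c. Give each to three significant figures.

t_c ≈ 1.37 d; D_c ≈ 5.79 mg/L

t_c = [1/(k_2−k_d)] ln[(k_2/k_d)(1 − D₀(k_2−k_d)/(k_d L₀))]
= [1/(1.07−0.445)] ln[(1.07/0.445)(1 − 0.402×0.6250/(0.445×25.6))]
= (1/0.6250) ln[2.404 × 0.9779] = 1.600 × ln(2.351) = 1.600 × 0.8550 = 1.368 d.
L(t_c) = L₀ e^(−k_d t_c) = 25.6 × 0.5440 = 13.93 mg/L, and at the critical point k_2 D_c = k_d L, so D_c = (0.445/1.07) × 13.93 = 5.792 mg/L.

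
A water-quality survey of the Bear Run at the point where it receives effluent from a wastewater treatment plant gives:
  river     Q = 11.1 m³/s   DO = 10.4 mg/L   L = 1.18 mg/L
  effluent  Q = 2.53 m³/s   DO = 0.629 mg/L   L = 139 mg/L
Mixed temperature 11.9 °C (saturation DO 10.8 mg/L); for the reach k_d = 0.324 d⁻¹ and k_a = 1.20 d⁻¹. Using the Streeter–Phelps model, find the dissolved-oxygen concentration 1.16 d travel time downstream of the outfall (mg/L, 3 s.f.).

DO ≈ 5.91 mg/L

Mixed DO = (11.1×10.4 + 2.53×0.629)/(11.1+2.53) = 117.0/13.63 = 8.586 mg/L.
Mixed L₀ = (11.1×1.18 + 2.53×139)/(13.63) = 364.8/13.63 = 26.76 mg/L.
Initial deficit D₀ = C_s − DO₀ = 10.8 − 8.586 = 2.214 mg/L.
D(1.16) = [0.324×26.76/(1.20−0.324)](e^(−0.324×1.16) − e^(−1.20×1.16)) + 2.214 e^(−1.20×1.16)
= 9.898 × (0.6867 − 0.2486) + 2.214 × 0.2486 = 4.887 mg/L.
DO = 10.8 − 4.887 = 5.913 mg/L.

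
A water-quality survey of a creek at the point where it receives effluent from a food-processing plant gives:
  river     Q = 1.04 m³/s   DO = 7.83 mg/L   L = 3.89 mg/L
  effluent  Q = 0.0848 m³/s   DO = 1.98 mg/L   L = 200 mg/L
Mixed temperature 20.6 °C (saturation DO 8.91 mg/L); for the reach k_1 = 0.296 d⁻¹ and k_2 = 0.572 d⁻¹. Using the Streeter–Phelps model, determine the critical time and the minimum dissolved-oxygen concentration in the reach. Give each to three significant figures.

t_c ≈ 2.10 d; minimum DO ≈ 3.72 mg/L

Mixed DO = (1.04×7.83 + 0.0848×1.98)/(1.04+0.0848) = 8.311/1.125 = 7.389 mg/L.
Mixed L₀ = (1.04×3.89 + 0.0848×200)/(1.125) = 21.01/1.125 = 18.67 mg/L.
Initial deficit D₀ = C_s − DO₀ = 8.91 − 7.389 = 1.521 mg/L.
t_c = (1/0.2760) ln[(0.572/0.296)(1 − 1.521×0.2760/(0.296×18.67))] = 3.623 × ln(1.786) = 2.101 d.
D_c = (0.296/0.572) × 18.67 × e^(−0.296×2.101) = 0.5175 × 18.67 × 0.5370 = 5.189 mg/L.
Minimum DO = 8.91 − 5.189 = 3.721 mg/L.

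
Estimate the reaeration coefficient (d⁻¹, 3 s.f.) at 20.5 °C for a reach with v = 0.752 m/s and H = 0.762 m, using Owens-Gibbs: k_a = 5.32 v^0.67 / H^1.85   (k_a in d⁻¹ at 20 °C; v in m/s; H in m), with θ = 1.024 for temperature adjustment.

k_a ≈ 7.35 d⁻¹

k_a(20) = 5.32 × 0.752^0.67 / 0.762^1.85 = 5.32 × 0.8262 / 0.6048 = 7.267 d⁻¹.
k_a(20.5) = 7.267 × 1.024^(20.5−20) = 7.267 × 1.012 = 7.354 d⁻¹.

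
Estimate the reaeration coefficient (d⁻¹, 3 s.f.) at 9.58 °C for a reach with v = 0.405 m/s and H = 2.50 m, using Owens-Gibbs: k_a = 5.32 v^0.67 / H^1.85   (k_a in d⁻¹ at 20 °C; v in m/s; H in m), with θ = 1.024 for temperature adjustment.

k_a(20) = 5.32 × 0.405^0.67 / 2.50^1.85 = 5.32 × 0.5458 / 5.447 = 0.5330 d⁻¹.
k_a(9.58) = 0.5330 × 1.024^(9.58−20) = 0.5330 × 0.7810 = 0.4163 d⁻¹.

k_a ≈ 0.416 d⁻¹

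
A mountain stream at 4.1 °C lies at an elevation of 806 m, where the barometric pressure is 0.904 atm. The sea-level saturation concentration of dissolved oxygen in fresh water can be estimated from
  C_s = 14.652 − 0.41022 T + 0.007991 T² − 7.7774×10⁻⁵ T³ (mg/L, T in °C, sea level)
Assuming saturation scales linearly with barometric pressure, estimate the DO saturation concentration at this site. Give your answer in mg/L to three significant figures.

At sea level: C_s = 14.652 − 0.41022×4.1 + 0.007991×4.1² − 7.7774×10⁻⁵×4.1³ = 13.10 mg/L.
Pressure correction: C_s' = 13.10 × 0.904 = 11.84 mg/L.

C_s ≈ 11.8 mg/L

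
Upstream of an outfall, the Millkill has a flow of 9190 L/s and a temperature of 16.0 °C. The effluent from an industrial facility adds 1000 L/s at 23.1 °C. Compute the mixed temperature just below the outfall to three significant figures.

16.7 °C

Flow-weighted mixing: C = (Q_r C_r + Q_w C_w)/(Q_r + Q_w)
= (9190×16.0 + 1000×23.1)/(9190 + 1000) = 170100/10190 = 16.70 °C.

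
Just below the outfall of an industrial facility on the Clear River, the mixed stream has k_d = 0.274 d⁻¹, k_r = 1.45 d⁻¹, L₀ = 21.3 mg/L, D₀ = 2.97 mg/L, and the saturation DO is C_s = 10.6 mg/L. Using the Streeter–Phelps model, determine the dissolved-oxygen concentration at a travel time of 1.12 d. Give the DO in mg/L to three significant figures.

k_d L₀/(k_r−k_d) = 0.274×21.3/(1.45−0.274) = 5.836/1.176 = 4.963 mg/L.
e^(−k_d t) = e^(−0.274×1.120) = 0.7357; e^(−k_r t) = e^(−1.45×1.120) = 0.1971.
D = 4.963 × (0.7357 − 0.1971) + 2.97 × 0.1971 = 2.673 + 0.5854 = 3.259 mg/L.
DO = C_s − D = 10.6 − 3.259 = 7.341 mg/L.

DO ≈ 7.34 mg/L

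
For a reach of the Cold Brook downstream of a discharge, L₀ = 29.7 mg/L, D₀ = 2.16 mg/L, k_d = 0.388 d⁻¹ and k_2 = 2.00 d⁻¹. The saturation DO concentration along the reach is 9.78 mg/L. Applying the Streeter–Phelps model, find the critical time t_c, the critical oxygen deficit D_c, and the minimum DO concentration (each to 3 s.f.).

With k_2/k_d = 5.155 and 1 − D₀(k_2−k_d)/(k_d L₀) = 0.6978,
t_c = ln(5.155 × 0.6978) / (2.00 − 0.388) = ln(3.597) / 1.612 = 1.280/1.612 = 0.7941 d.
D_c = (k_d/k_2) L₀ e^(−k_d t_c) = (0.388/2.00) × 29.7 × e^(−0.388×0.7941) = 0.1940 × 29.7 × 0.7348 = 4.234 mg/L.
Minimum DO = C_s − D_c = 9.78 − 4.234 = 5.546 mg/L.

t_c ≈ 0.794 d; D_c ≈ 4.23 mg/L; min DO ≈ 5.55 mg/L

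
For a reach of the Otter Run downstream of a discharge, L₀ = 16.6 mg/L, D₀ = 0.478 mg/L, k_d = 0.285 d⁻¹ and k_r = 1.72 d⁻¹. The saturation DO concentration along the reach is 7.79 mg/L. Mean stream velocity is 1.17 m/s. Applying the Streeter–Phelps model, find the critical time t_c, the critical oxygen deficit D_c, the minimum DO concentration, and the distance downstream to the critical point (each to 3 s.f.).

With k_r/k_d = 6.035 and 1 − D₀(k_r−k_d)/(k_d L₀) = 0.8550,
t_c = ln(6.035 × 0.8550) / (1.72 − 0.285) = ln(5.160) / 1.435 = 1.641/1.435 = 1.144 d.
D_c = (k_d/k_r) L₀ e^(−k_d t_c) = (0.285/1.72) × 16.6 × e^(−0.285×1.144) = 0.1657 × 16.6 × 0.7219 = 1.986 mg/L.
Minimum DO = C_s − D_c = 7.79 − 1.986 = 5.804 mg/L.
x_c = v t_c = 1.17 m/s × 1.144 d × 86400 s/d = 115600 m ≈ 116 km.

t_c ≈ 1.14 d; D_c ≈ 1.99 mg/L; min DO ≈ 5.80 mg/L; x_c ≈ 116 km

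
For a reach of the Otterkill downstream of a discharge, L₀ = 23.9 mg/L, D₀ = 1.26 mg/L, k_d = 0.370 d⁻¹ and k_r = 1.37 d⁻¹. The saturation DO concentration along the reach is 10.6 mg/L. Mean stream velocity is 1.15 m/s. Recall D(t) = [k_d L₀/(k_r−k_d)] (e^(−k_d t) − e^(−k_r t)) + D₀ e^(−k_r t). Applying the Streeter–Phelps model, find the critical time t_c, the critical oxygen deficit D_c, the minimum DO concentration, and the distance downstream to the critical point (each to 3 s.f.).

With k_r/k_d = 3.703 and 1 − D₀(k_r−k_d)/(k_d L₀) = 0.8575,
t_c = ln(3.703 × 0.8575) / (1.37 − 0.370) = ln(3.175) / 1.000 = 1.155/1.000 = 1.155 d.
L(t_c) = L₀ e^(−k_d t_c) = 23.9 × 0.6522 = 15.59 mg/L, and at the critical point k_r D_c = k_d L, so D_c = (0.370/1.37) × 15.59 = 4.209 mg/L.
Minimum DO = C_s − D_c = 10.6 − 4.209 = 6.391 mg/L.
x_c = v t_c = 1.15 m/s × 1.155 d × 86400 s/d = 114800 m ≈ 115 km.

t_c ≈ 1.16 d; D_c ≈ 4.21 mg/L; min DO ≈ 6.39 mg/L; x_c ≈ 115 km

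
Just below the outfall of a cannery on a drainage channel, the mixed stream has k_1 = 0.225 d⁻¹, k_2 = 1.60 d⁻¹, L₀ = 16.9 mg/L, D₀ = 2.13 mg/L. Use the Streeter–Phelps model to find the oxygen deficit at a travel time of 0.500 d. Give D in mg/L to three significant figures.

D ≈ 2.19 mg/L

k_1 L₀/(k_2−k_1) = 0.225×16.9/(1.60−0.225) = 3.802/1.375 = 2.765 mg/L.
e^(−k_1 t) = e^(−0.225×0.5000) = 0.8936; e^(−k_2 t) = e^(−1.60×0.5000) = 0.4493.
D = 2.765 × (0.8936 − 0.4493) + 2.13 × 0.4493 = 1.229 + 0.9571 = 2.186 mg/L.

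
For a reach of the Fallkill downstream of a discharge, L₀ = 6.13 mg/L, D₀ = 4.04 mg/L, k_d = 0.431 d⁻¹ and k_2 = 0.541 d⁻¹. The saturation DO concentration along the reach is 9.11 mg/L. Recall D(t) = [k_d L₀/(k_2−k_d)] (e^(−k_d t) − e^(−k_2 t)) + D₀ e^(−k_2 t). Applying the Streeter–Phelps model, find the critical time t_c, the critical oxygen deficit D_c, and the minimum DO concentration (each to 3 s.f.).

t_c ≈ 0.392 d; D_c ≈ 4.12 mg/L; min DO ≈ 4.99 mg/L

t_c = [1/(k_2−k_d)] ln[(k_2/k_d)(1 − D₀(k_2−k_d)/(k_d L₀))]
= [1/(0.541−0.431)] ln[(0.541/0.431)(1 − 4.04×0.1100/(0.431×6.13))]
= (1/0.1100) ln[1.255 × 0.8318] = 9.091 × ln(1.044) = 9.091 × 0.04314 = 0.3922 d.
L(t_c) = L₀ e^(−k_d t_c) = 6.13 × 0.8445 = 5.177 mg/L, and at the critical point k_2 D_c = k_d L, so D_c = (0.431/0.541) × 5.177 = 4.124 mg/L.
Minimum DO = C_s − D_c = 9.11 − 4.124 = 4.986 mg/L.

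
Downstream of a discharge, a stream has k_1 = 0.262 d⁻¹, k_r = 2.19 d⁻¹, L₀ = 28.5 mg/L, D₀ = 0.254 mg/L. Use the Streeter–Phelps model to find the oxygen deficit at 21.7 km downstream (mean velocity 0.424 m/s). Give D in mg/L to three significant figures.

Travel time t = x/v = 21.7 km / (0.424 m/s) = 21700 m / 0.424 m/s = 51180 s = 0.5924 d.
k_1 L₀/(k_r−k_1) = 0.262×28.5/(2.19−0.262) = 7.467/1.928 = 3.873 mg/L.
e^(−k_1 t) = e^(−0.262×0.5924) = 0.8562; e^(−k_r t) = e^(−2.19×0.5924) = 0.2733.
D = 3.873 × (0.8562 − 0.2733) + 0.254 × 0.2733 = 2.258 + 0.06941 = 2.327 mg/L.

D ≈ 2.33 mg/L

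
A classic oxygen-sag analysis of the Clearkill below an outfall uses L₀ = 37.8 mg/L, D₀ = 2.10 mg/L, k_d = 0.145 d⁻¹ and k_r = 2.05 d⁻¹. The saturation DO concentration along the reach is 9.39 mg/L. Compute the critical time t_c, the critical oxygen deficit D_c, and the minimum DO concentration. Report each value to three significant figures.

With k_r/k_d = 14.14 and 1 − D₀(k_r−k_d)/(k_d L₀) = 0.2701,
t_c = ln(14.14 × 0.2701) / (2.05 − 0.145) = ln(3.819) / 1.905 = 1.340/1.905 = 0.7034 d.
L(t_c) = L₀ e^(−k_d t_c) = 37.8 × 0.9030 = 34.13 mg/L, and at the critical point k_r D_c = k_d L, so D_c = (0.145/2.05) × 34.13 = 2.414 mg/L.
Minimum DO = C_s − D_c = 9.39 − 2.414 = 6.976 mg/L.

t_c ≈ 0.703 d; D_c ≈ 2.41 mg/L; min DO ≈ 6.98 mg/L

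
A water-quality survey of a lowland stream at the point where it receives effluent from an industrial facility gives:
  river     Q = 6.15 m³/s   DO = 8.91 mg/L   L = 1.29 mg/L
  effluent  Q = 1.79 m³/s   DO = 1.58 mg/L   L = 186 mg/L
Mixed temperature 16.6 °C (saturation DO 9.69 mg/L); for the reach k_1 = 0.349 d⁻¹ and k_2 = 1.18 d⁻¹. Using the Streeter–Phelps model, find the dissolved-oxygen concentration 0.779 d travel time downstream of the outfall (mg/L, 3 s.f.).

Mixed DO = (6.15×8.91 + 1.79×1.58)/(6.15+1.79) = 57.62/7.940 = 7.258 mg/L.
Mixed L₀ = (6.15×1.29 + 1.79×186)/(7.940) = 340.9/7.940 = 42.93 mg/L.
Initial deficit D₀ = C_s − DO₀ = 9.69 − 7.258 = 2.432 mg/L.
D(0.779) = [0.349×42.93/(1.18−0.349)](e^(−0.349×0.779) − e^(−1.18×0.779)) + 2.432 e^(−1.18×0.779)
= 18.03 × (0.7620 − 0.3988) + 2.432 × 0.3988 = 7.517 mg/L.
DO = 9.69 − 7.517 = 2.173 mg/L.

DO ≈ 2.17 mg/L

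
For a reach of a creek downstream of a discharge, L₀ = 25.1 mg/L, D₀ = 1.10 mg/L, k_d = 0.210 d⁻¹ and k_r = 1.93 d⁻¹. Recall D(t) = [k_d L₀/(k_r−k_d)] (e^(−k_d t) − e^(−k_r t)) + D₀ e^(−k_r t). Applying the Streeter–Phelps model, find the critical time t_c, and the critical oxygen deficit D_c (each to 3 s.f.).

t_c ≈ 1.03 d; D_c ≈ 2.20 mg/L

At the critical point dD/dt = 0, so k_d L₀ e^(−k_d t) = k_r D. Substituting D(t) from the Streeter–Phelps equation and solving for t gives
t_c = ln[(k_r/k_d)(1 − D₀(k_r−k_d)/(k_d L₀))] / (k_r−k_d).
Here k_r−k_d = 1.720 d⁻¹ and 1 − D₀(k_r−k_d)/(k_d L₀) = 1 − 1.10×1.720/(0.210×25.1) = 0.6411, so
t_c = ln(9.190 × 0.6411) / 1.720 = 1.774 / 1.720 = 1.031 d.
D_c = (k_d/k_r) L₀ e^(−k_d t_c) = (0.210/1.93) × 25.1 × e^(−0.210×1.031) = 0.1088 × 25.1 × 0.8053 = 2.199 mg/L.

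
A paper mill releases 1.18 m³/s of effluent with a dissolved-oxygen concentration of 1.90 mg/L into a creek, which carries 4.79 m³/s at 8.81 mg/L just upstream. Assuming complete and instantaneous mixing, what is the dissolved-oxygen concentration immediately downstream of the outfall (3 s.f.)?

Flow-weighted mixing: C = (Q_r C_r + Q_w C_w)/(Q_r + Q_w)
= (4.79×8.81 + 1.18×1.90)/(4.79 + 1.18) = 44.44/5.970 = 7.444 mg/L.

7.44 mg/L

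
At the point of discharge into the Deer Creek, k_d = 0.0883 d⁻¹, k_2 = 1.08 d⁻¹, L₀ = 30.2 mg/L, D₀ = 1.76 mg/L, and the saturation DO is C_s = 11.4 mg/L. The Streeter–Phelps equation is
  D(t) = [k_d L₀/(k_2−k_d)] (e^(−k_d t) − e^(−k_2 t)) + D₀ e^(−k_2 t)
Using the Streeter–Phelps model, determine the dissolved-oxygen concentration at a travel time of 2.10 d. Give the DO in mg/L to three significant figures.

k_d L₀/(k_2−k_d) = 0.0883×30.2/(1.08−0.0883) = 2.667/0.9917 = 2.689 mg/L.
e^(−k_d t) = e^(−0.0883×2.100) = 0.8307; e^(−k_2 t) = e^(−1.08×2.100) = 0.1035.
D = 2.689 × (0.8307 − 0.1035) + 1.76 × 0.1035 = 1.956 + 0.1822 = 2.138 mg/L.
DO = C_s − D = 11.4 − 2.138 = 9.262 mg/L.

DO ≈ 9.26 mg/L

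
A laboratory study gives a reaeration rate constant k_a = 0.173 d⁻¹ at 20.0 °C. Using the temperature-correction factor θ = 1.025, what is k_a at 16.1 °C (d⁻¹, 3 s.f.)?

k_a ≈ 0.157 d⁻¹

k_a(T₂) = k_a(T₁) · θ^(T₂−T₁) = 0.173 × 1.025^(16.1−20.0)
= 0.173 × 1.025^-3.90 = 0.173 × 0.9082 = 0.1571 d⁻¹.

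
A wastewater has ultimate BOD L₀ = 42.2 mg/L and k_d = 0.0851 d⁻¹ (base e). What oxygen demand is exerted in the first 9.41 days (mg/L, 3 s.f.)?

y_t = L₀(1 − e^(−k_d t)) = 42.2 × (1 − e^(−0.0851×9.41))
= 42.2 × (1 − 0.4490) = 42.2 × 0.5510 = 23.25 mg/L.

y ≈ 23.3 mg/L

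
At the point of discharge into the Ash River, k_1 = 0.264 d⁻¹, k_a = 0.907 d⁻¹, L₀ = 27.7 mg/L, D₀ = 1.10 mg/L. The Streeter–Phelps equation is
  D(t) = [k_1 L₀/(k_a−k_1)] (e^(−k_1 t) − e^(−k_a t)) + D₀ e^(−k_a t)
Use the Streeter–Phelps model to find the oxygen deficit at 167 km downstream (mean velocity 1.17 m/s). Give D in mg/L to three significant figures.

D ≈ 5.06 mg/L

Travel time t = x/v = 167 km / (1.17 m/s) = 167000 m / 1.17 m/s = 142700 s = 1.652 d.
k_1 L₀/(k_a−k_1) = 0.264×27.7/(0.907−0.264) = 7.313/0.6430 = 11.37 mg/L.
e^(−k_1 t) = e^(−0.264×1.652) = 0.6465; e^(−k_a t) = e^(−0.907×1.652) = 0.2235.
D = 11.37 × (0.6465 − 0.2235) + 1.10 × 0.2235 = 4.811 + 0.2458 = 5.057 mg/L.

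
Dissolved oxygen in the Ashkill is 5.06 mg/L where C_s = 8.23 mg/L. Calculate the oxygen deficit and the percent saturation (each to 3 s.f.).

D ≈ 3.17 mg/L; 61.5 % saturation

D = C_s − C = 8.23 − 5.06 = 3.17 mg/L.
% saturation = 5.06/8.23 × 100 = 61.5 %.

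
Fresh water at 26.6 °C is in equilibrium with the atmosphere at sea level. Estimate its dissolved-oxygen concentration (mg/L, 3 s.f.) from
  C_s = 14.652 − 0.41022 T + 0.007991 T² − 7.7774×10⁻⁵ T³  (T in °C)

C_s ≈ 7.93 mg/L

C_s = 14.652 − 0.41022×26.6 + 0.007991×26.6² − 7.7774×10⁻⁵×26.6³ = 7.930 mg/L.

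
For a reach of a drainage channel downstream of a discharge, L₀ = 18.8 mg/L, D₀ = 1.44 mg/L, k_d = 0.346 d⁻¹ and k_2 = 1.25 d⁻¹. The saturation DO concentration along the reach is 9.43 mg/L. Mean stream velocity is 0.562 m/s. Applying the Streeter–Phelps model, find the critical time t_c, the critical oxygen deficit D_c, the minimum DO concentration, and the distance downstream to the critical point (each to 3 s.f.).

t_c = [1/(k_2−k_d)] ln[(k_2/k_d)(1 − D₀(k_2−k_d)/(k_d L₀))]
= [1/(1.25−0.346)] ln[(1.25/0.346)(1 − 1.44×0.9040/(0.346×18.8))]
= (1/0.9040) ln[3.613 × 0.7999] = 1.106 × ln(2.890) = 1.106 × 1.061 = 1.174 d.
L(t_c) = L₀ e^(−k_d t_c) = 18.8 × 0.6662 = 12.52 mg/L, and at the critical point k_2 D_c = k_d L, so D_c = (0.346/1.25) × 12.52 = 3.467 mg/L.
Minimum DO = C_s − D_c = 9.43 − 3.467 = 5.963 mg/L.
x_c = v t_c = 0.562 m/s × 1.174 d × 86400 s/d = 57000 m ≈ 57.0 km.

t_c ≈ 1.17 d; D_c ≈ 3.47 mg/L; min DO ≈ 5.96 mg/L; x_c ≈ 57.0 km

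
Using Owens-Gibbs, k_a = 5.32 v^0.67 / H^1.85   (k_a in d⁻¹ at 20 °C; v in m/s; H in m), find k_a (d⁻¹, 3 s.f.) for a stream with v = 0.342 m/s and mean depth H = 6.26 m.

k_a = 5.32 × 0.342^0.67 / 6.26^1.85 = 5.32 × 0.4873 / 29.76 = 0.08711 d⁻¹.

k_a ≈ 0.0871 d⁻¹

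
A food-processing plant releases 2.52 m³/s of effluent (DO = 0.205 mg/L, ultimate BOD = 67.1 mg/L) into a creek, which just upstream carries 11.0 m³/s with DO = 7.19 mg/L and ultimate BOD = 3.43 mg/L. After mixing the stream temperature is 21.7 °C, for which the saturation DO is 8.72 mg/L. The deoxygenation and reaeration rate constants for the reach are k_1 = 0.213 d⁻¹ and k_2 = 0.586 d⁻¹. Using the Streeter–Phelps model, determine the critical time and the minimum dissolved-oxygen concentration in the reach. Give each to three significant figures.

t_c ≈ 1.66 d; minimum DO ≈ 4.82 mg/L

Mixed DO = (11.0×7.19 + 2.52×0.205)/(11.0+2.52) = 79.61/13.52 = 5.888 mg/L.
Mixed L₀ = (11.0×3.43 + 2.52×67.1)/(13.52) = 206.8/13.52 = 15.30 mg/L.
Initial deficit D₀ = C_s − DO₀ = 8.72 − 5.888 = 2.832 mg/L.
t_c = (1/0.3730) ln[(0.586/0.213)(1 − 2.832×0.3730/(0.213×15.30))] = 2.681 × ln(1.859) = 1.663 d.
D_c = (0.213/0.586) × 15.30 × e^(−0.213×1.663) = 0.3635 × 15.30 × 0.7018 = 3.902 mg/L.
Minimum DO = 8.72 − 3.902 = 4.818 mg/L.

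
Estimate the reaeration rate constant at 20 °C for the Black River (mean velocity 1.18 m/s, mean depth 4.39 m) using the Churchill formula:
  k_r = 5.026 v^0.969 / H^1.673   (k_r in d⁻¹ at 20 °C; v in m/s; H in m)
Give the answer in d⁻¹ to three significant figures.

k_r ≈ 0.497 d⁻¹

k_r = 5.026 × 1.18^0.969 / 4.39^1.673 = 5.026 × 1.174 / 11.88 = 0.4966 d⁻¹.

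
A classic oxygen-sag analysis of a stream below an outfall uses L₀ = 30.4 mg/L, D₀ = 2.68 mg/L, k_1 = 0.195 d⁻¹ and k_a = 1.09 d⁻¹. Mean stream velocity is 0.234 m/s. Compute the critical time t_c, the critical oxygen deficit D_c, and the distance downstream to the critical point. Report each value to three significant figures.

t_c ≈ 1.34 d; D_c ≈ 4.19 mg/L; x_c ≈ 27.2 km

With k_a/k_1 = 5.590 and 1 − D₀(k_a−k_1)/(k_1 L₀) = 0.5954,
t_c = ln(5.590 × 0.5954) / (1.09 − 0.195) = ln(3.328) / 0.8950 = 1.202/0.8950 = 1.343 d.
L(t_c) = L₀ e^(−k_1 t_c) = 30.4 × 0.7695 = 23.39 mg/L, and at the critical point k_a D_c = k_1 L, so D_c = (0.195/1.09) × 23.39 = 4.185 mg/L.
x_c = v t_c = 0.234 m/s × 1.343 d × 86400 s/d = 27160 m ≈ 27.2 km.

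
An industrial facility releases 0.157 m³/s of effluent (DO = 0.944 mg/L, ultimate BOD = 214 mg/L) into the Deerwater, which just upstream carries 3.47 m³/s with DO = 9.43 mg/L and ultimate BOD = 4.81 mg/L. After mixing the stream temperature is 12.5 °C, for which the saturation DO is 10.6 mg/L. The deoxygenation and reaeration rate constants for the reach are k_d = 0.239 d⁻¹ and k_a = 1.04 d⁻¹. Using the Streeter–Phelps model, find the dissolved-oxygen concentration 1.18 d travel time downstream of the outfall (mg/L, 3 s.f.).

Mixed DO = (3.47×9.43 + 0.157×0.944)/(3.47+0.157) = 32.87/3.627 = 9.063 mg/L.
Mixed L₀ = (3.47×4.81 + 0.157×214)/(3.627) = 50.29/3.627 = 13.87 mg/L.
Initial deficit D₀ = C_s − DO₀ = 10.6 − 9.063 = 1.537 mg/L.
D(1.18) = [0.239×13.87/(1.04−0.239)](e^(−0.239×1.18) − e^(−1.04×1.18)) + 1.537 e^(−1.04×1.18)
= 4.137 × (0.7543 − 0.2931) + 1.537 × 0.2931 = 2.358 mg/L.
DO = 10.6 − 2.358 = 8.242 mg/L.

DO ≈ 8.24 mg/L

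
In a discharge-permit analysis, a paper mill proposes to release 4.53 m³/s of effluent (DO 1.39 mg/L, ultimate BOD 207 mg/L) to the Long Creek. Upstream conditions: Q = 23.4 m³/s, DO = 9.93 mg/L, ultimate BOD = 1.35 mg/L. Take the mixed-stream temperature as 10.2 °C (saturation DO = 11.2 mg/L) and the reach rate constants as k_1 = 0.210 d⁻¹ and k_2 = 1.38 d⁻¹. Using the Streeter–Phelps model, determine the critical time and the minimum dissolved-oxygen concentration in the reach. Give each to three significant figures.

Mixed DO = (23.4×9.93 + 4.53×1.39)/(23.4+4.53) = 238.7/27.93 = 8.545 mg/L.
Mixed L₀ = (23.4×1.35 + 4.53×207)/(27.93) = 969.3/27.93 = 34.70 mg/L.
Initial deficit D₀ = C_s − DO₀ = 11.2 − 8.545 = 2.655 mg/L.
t_c = (1/1.170) ln[(1.38/0.210)(1 − 2.655×1.170/(0.210×34.70))] = 0.8547 × ln(3.770) = 1.134 d.
D_c = (0.210/1.38) × 34.70 × e^(−0.210×1.134) = 0.1522 × 34.70 × 0.7880 = 4.162 mg/L.
Minimum DO = 11.2 − 4.162 = 7.038 mg/L.

t_c ≈ 1.13 d; minimum DO ≈ 7.04 mg/L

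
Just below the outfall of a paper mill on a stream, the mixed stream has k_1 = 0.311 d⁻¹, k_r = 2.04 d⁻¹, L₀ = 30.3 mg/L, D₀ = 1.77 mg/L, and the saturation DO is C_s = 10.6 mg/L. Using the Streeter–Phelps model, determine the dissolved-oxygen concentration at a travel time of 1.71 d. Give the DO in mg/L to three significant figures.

k_1 L₀/(k_r−k_1) = 0.311×30.3/(2.04−0.311) = 9.423/1.729 = 5.450 mg/L.
e^(−k_1 t) = e^(−0.311×1.710) = 0.5875; e^(−k_r t) = e^(−2.04×1.710) = 0.03055.
D = 5.450 × (0.5875 − 0.03055) + 1.77 × 0.03055 = 3.036 + 0.05407 = 3.090 mg/L.
DO = C_s − D = 10.6 − 3.090 = 7.510 mg/L.

DO ≈ 7.51 mg/L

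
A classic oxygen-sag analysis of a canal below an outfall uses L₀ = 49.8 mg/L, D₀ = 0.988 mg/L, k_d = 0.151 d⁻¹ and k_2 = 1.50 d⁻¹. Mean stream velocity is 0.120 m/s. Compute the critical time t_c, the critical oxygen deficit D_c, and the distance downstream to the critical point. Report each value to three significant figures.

t_c ≈ 1.56 d; D_c ≈ 3.96 mg/L; x_c ≈ 16.1 km

t_c = [1/(k_2−k_d)] ln[(k_2/k_d)(1 − D₀(k_2−k_d)/(k_d L₀))]
= [1/(1.50−0.151)] ln[(1.50/0.151)(1 − 0.988×1.349/(0.151×49.8))]
= (1/1.349) ln[9.934 × 0.8228] = 0.7413 × ln(8.173) = 0.7413 × 2.101 = 1.557 d.
D_c = (k_d/k_2) L₀ e^(−k_d t_c) = (0.151/1.50) × 49.8 × e^(−0.151×1.557) = 0.1007 × 49.8 × 0.7904 = 3.963 mg/L.
x_c = v t_c = 0.120 m/s × 1.557 d × 86400 s/d = 16150 m ≈ 16.1 km.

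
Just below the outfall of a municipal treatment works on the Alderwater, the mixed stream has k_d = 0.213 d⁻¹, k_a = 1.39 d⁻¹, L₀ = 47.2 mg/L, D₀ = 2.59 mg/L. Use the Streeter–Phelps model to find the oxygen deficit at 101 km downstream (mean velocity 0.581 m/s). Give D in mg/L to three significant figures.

Travel time t = x/v = 101 km / (0.581 m/s) = 101000 m / 0.581 m/s = 173800 s = 2.012 d.
k_d L₀/(k_a−k_d) = 0.213×47.2/(1.39−0.213) = 10.05/1.177 = 8.542 mg/L.
e^(−k_d t) = e^(−0.213×2.012) = 0.6514; e^(−k_a t) = e^(−1.39×2.012) = 0.06101.
D = 8.542 × (0.6514 − 0.06101) + 2.59 × 0.06101 = 5.043 + 0.1580 = 5.201 mg/L.

D ≈ 5.20 mg/L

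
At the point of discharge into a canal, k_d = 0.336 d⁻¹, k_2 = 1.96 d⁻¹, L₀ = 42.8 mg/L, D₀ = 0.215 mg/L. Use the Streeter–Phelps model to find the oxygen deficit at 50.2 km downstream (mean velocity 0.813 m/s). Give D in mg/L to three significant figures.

Travel time t = x/v = 50.2 km / (0.813 m/s) = 50200 m / 0.813 m/s = 61750 s = 0.7147 d.
k_d L₀/(k_2−k_d) = 0.336×42.8/(1.96−0.336) = 14.38/1.624 = 8.855 mg/L.
e^(−k_d t) = e^(−0.336×0.7147) = 0.7865; e^(−k_2 t) = e^(−1.96×0.7147) = 0.2464.
D = 8.855 × (0.7865 − 0.2464) + 0.215 × 0.2464 = 4.783 + 0.05298 = 4.836 mg/L.

D ≈ 4.84 mg/L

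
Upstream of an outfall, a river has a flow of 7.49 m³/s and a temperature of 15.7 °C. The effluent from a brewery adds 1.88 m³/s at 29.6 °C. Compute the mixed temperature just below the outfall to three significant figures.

Flow-weighted mixing: C = (Q_r C_r + Q_w C_w)/(Q_r + Q_w)
= (7.49×15.7 + 1.88×29.6)/(7.49 + 1.88) = 173.2/9.370 = 18.49 °C.

18.5 °C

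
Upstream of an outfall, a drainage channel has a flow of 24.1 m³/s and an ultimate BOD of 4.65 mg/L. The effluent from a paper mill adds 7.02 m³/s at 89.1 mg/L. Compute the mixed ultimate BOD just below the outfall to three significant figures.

23.7 mg/L

Flow-weighted mixing: C = (Q_r C_r + Q_w C_w)/(Q_r + Q_w)
= (24.1×4.65 + 7.02×89.1)/(24.1 + 7.02) = 737.5/31.12 = 23.70 mg/L.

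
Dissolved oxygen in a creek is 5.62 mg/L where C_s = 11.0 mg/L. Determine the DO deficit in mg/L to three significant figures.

D ≈ 5.38 mg/L

D = C_s − C = 11.0 − 5.62 = 5.38 mg/L.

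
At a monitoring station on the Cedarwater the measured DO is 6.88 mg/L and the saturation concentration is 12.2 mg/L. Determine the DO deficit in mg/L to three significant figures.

D = C_s − C = 12.2 − 6.88 = 5.32 mg/L.

D ≈ 5.32 mg/L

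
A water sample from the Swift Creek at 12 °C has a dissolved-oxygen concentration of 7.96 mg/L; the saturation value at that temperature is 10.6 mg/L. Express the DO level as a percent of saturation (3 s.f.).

% saturation = C/C_s × 100 = 7.96/10.6 × 100 = 75.1 %.

75.1 % saturation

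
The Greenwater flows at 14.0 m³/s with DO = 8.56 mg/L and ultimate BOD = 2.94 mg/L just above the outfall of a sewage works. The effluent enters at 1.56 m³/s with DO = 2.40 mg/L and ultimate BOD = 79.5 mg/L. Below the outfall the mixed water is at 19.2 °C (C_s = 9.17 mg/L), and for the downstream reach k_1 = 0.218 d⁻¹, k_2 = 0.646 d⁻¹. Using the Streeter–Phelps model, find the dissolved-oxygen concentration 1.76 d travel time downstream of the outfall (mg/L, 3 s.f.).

Mixed DO = (14.0×8.56 + 1.56×2.40)/(14.0+1.56) = 123.6/15.56 = 7.942 mg/L.
Mixed L₀ = (14.0×2.94 + 1.56×79.5)/(15.56) = 165.2/15.56 = 10.62 mg/L.
Initial deficit D₀ = C_s − DO₀ = 9.17 − 7.942 = 1.228 mg/L.
D(1.76) = [0.218×10.62/(0.646−0.218)](e^(−0.218×1.76) − e^(−0.646×1.76)) + 1.228 e^(−0.646×1.76)
= 5.407 × (0.6813 − 0.3208) + 1.228 × 0.3208 = 2.343 mg/L.
DO = 9.17 − 2.343 = 6.827 mg/L.

DO ≈ 6.83 mg/L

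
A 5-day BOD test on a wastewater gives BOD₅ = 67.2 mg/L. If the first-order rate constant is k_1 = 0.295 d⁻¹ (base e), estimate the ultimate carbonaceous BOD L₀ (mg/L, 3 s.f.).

BOD₅ = L₀(1 − e^(−5k_1)) ⇒ L₀ = BOD₅ / (1 − e^(−5×0.295))
= 67.2 / (1 − 0.2288) = 67.2 / 0.7712 = 87.13 mg/L.

L₀ ≈ 87.1 mg/L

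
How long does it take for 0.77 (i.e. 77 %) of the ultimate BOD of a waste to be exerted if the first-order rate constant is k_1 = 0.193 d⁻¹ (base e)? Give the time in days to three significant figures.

t ≈ 7.61 d

y/L₀ = 1 − e^(−k_1 t) = 0.77 ⇒ e^(−k_1 t) = 0.230
t = −ln(0.230) / 0.193 = 1.470 / 0.193 = 7.615 d.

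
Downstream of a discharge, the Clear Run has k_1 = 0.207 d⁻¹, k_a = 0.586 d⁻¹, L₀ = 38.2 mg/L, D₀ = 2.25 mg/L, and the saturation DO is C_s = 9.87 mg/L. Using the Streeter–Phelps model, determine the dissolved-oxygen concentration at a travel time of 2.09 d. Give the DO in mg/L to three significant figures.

DO ≈ 1.80 mg/L

k_1 L₀/(k_a−k_1) = 0.207×38.2/(0.586−0.207) = 7.907/0.3790 = 20.86 mg/L.
e^(−k_1 t) = e^(−0.207×2.090) = 0.6488; e^(−k_a t) = e^(−0.586×2.090) = 0.2938.
D = 20.86 × (0.6488 − 0.2938) + 2.25 × 0.2938 = 7.406 + 0.6611 = 8.067 mg/L.
DO = C_s − D = 9.87 − 8.067 = 1.803 mg/L.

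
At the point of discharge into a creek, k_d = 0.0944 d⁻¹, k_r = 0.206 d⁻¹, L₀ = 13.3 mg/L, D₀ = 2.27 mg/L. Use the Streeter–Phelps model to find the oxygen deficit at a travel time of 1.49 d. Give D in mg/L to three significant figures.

k_d L₀/(k_r−k_d) = 0.0944×13.3/(0.206−0.0944) = 1.256/0.1116 = 11.25 mg/L.
e^(−k_d t) = e^(−0.0944×1.490) = 0.8688; e^(−k_r t) = e^(−0.206×1.490) = 0.7357.
D = 11.25 × (0.8688 − 0.7357) + 2.27 × 0.7357 = 1.497 + 1.670 = 3.167 mg/L.

D ≈ 3.17 mg/L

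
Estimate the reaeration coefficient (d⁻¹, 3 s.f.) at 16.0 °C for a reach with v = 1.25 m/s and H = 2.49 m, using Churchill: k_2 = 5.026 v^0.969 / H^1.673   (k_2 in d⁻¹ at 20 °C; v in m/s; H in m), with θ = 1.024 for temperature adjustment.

k_2(20) = 5.026 × 1.25^0.969 / 2.49^1.673 = 5.026 × 1.241 / 4.601 = 1.356 d⁻¹.
k_2(16.0) = 1.356 × 1.024^(16.0−20) = 1.356 × 0.9095 = 1.233 d⁻¹.

k_2 ≈ 1.23 d⁻¹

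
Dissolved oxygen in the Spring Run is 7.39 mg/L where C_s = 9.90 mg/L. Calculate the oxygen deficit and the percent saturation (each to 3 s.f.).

D = C_s − C = 9.90 − 7.39 = 2.51 mg/L.
% saturation = 7.39/9.90 × 100 = 74.6 %.

D ≈ 2.51 mg/L; 74.6 % saturation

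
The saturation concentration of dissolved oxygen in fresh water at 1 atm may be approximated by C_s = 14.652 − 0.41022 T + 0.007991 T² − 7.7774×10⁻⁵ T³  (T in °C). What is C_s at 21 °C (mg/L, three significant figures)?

C_s = 14.652 − 0.41022×21 + 0.007991×21² − 7.7774×10⁻⁵×21³ = 8.841 mg/L.

C_s ≈ 8.84 mg/L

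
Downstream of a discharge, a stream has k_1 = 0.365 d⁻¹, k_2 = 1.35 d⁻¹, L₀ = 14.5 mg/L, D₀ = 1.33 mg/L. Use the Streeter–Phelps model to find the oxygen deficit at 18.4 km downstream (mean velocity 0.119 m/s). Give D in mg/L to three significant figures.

Travel time t = x/v = 18.4 km / (0.119 m/s) = 18400 m / 0.119 m/s = 154600 s = 1.790 d.
k_1 L₀/(k_2−k_1) = 0.365×14.5/(1.35−0.365) = 5.292/0.9850 = 5.373 mg/L.
e^(−k_1 t) = e^(−0.365×1.790) = 0.5204; e^(−k_2 t) = e^(−1.35×1.790) = 0.08928.
D = 5.373 × (0.5204 − 0.08928) + 1.33 × 0.08928 = 2.316 + 0.1187 = 2.435 mg/L.

D ≈ 2.44 mg/L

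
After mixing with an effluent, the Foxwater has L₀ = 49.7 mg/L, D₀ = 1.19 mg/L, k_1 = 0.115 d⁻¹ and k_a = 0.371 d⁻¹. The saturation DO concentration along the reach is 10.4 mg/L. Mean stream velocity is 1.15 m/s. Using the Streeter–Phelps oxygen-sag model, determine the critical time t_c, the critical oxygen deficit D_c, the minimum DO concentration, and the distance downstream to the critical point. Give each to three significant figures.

t_c ≈ 4.36 d; D_c ≈ 9.33 mg/L; min DO ≈ 1.07 mg/L; x_c ≈ 433 km

t_c = [1/(k_a−k_1)] ln[(k_a/k_1)(1 − D₀(k_a−k_1)/(k_1 L₀))]
= [1/(0.371−0.115)] ln[(0.371/0.115)(1 − 1.19×0.2560/(0.115×49.7))]
= (1/0.2560) ln[3.226 × 0.9467] = 3.906 × ln(3.054) = 3.906 × 1.116 = 4.361 d.
L(t_c) = L₀ e^(−k_1 t_c) = 49.7 × 0.6056 = 30.10 mg/L, and at the critical point k_a D_c = k_1 L, so D_c = (0.115/0.371) × 30.10 = 9.330 mg/L.
Minimum DO = C_s − D_c = 10.4 − 9.330 = 1.070 mg/L.
x_c = v t_c = 1.15 m/s × 4.361 d × 86400 s/d = 433300 m ≈ 433 km.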